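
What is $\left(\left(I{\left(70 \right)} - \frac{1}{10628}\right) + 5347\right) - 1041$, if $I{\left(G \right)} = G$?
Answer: $\frac{46508127}{10628} \approx 4376.0$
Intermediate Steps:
$\left(\left(I{\left(70 \right)} - \frac{1}{10628}\right) + 5347\right) - 1041 = \left(\left(70 - \frac{1}{10628}\right) + 5347\right) - 1041 = \left(\frac{743959}{10628} + 5347\right) - 1041 = \frac{57571875}{10628} - 1041 = \frac{46508127}{10628}$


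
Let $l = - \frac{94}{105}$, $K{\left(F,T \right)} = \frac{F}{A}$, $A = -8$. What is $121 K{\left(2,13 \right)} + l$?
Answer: $- \frac{13081}{420} \approx -31.145$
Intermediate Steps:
$K{\left(F,T \right)} = - \frac{F}{8}$ ($K{\left(F,T \right)} = \frac{F}{-8} = F \left(- \frac{1}{8}\right) = - \frac{F}{8}$)
$l = - \frac{94}{105}$ ($l = \left(-94\right) \frac{1}{105} = - \frac{94}{105} \approx -0.89524$)
$121 K{\left(2,13 \right)} + l = 121 \left(\left(- \frac{1}{8}\right) 2\right) - \frac{94}{105} = 121 \left(- \frac{1}{4}\right) - \frac{94}{105} = - \frac{121}{4} - \frac{94}{105} = - \frac{13081}{420}$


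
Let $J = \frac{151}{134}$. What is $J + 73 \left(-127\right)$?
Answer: $- \frac{1242163}{134} \approx -9269.9$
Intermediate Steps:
$J = \frac{151}{134}$ ($J = 151 \cdot \frac{1}{134} = \frac{151}{134} \approx 1.1269$)
$J + 73 \left(-127\right) = \frac{151}{134} + 73 \left(-127\right) = \frac{151}{134} - 9271 = - \frac{1242163}{134}$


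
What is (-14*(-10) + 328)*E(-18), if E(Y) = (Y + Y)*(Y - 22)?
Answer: 673920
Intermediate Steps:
E(Y) = 2*Y*(-22 + Y) (E(Y) = (2*Y)*(-22 + Y) = 2*Y*(-22 + Y))
(-14*(-10) + 328)*E(-18) = (-14*(-10) + 328)*(2*(-18)*(-22 - 18)) = (140 + 328)*(2*(-18)*(-40)) = 468*1440 = 673920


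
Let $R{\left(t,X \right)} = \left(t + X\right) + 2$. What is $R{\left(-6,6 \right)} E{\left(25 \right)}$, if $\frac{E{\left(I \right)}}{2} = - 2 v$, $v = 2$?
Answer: $-16$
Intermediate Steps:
$R{\left(t,X \right)} = 2 + X + t$ ($R{\left(t,X \right)} = \left(X + t\right) + 2 = 2 + X + t$)
$E{\left(I \right)} = -8$ ($E{\left(I \right)} = 2 \left(\left(-2\right) 2\right) = 2 \left(-4\right) = -8$)
$R{\left(-6,6 \right)} E{\left(25 \right)} = \left(2 + 6 - 6\right) \left(-8\right) = 2 \left(-8\right) = -16$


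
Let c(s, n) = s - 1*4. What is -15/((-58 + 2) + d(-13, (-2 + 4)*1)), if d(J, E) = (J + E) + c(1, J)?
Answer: 3/14 ≈ 0.21429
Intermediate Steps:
c(s, n) = -4 + s (c(s, n) = s - 4 = -4 + s)
d(J, E) = -3 + E + J (d(J, E) = (J + E) + (-4 + 1) = (E + J) - 3 = -3 + E + J)
-15/((-58 + 2) + d(-13, (-2 + 4)*1)) = -15/((-58 + 2) + (-3 + (-2 + 4)*1 - 13)) = -15/(-56 + (-3 + 2*1 - 13)) = -15/(-56 + (-3 + 2 - 13)) = -15/(-56 - 14) = -15/(-70) = -15*(-1/70) = 3/14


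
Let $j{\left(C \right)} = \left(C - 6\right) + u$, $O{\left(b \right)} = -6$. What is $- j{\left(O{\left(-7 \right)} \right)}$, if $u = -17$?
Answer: $29$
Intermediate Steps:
$j{\left(C \right)} = -23 + C$ ($j{\left(C \right)} = \left(C - 6\right) - 17 = \left(-6 + C\right) - 17 = -23 + C$)
$- j{\left(O{\left(-7 \right)} \right)} = - (-23 - 6) = \left(-1\right) \left(-29\right) = 29$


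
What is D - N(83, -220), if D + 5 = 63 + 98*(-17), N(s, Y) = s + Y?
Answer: -1471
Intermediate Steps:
N(s, Y) = Y + s
D = -1608 (D = -5 + (63 + 98*(-17)) = -5 + (63 - 1666) = -5 - 1603 = -1608)
D - N(83, -220) = -1608 - (-220 + 83) = -1608 - 1*(-137) = -1608 + 137 = -1471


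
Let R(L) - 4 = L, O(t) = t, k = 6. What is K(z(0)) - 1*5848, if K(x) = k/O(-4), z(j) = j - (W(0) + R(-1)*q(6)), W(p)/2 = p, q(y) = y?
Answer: -11699/2 ≈ -5849.5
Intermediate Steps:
W(p) = 2*p
R(L) = 4 + L
z(j) = -18 + j (z(j) = j - (2*0 + (4 - 1)*6) = j - (0 + 3*6) = j - (0 + 18) = j - 1*18 = j - 18 = -18 + j)
K(x) = -3/2 (K(x) = 6/(-4) = 6*(-¼) = -3/2)
K(z(0)) - 1*5848 = -3/2 - 1*5848 = -3/2 - 5848 = -11699/2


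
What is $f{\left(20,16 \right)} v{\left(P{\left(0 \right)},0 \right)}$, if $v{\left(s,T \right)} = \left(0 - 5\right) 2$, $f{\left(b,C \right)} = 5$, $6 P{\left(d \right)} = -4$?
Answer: $-50$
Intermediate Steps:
$P{\left(d \right)} = - \frac{2}{3}$ ($P{\left(d \right)} = \frac{1}{6} \left(-4\right) = - \frac{2}{3}$)
$v{\left(s,T \right)} = -10$ ($v{\left(s,T \right)} = \left(-5\right) 2 = -10$)
$f{\left(20,16 \right)} v{\left(P{\left(0 \right)},0 \right)} = 5 \left(-10\right) = -50$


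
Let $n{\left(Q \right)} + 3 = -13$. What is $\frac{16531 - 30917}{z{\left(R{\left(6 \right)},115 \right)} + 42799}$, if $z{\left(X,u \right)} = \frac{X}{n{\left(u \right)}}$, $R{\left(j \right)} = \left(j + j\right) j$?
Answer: $- \frac{28772}{85589} \approx -0.33616$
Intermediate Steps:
$R{\left(j \right)} = 2 j^{2}$ ($R{\left(j \right)} = 2 j j = 2 j^{2}$)
$n{\left(Q \right)} = -16$ ($n{\left(Q \right)} = -3 - 13 = -16$)
$z{\left(X,u \right)} = - \frac{X}{16}$ ($z{\left(X,u \right)} = \frac{X}{-16} = X \left(- \frac{1}{16}\right) = - \frac{X}{16}$)
$\frac{16531 - 30917}{z{\left(R{\left(6 \right)},115 \right)} + 42799} = \frac{16531 - 30917}{- \frac{2 \cdot 6^{2}}{16} + 42799} = - \frac{14386}{- \frac{2 \cdot 36}{16} + 42799} = - \frac{14386}{\left(- \frac{1}{16}\right) 72 + 42799} = - \frac{14386}{- \frac{9}{2} + 42799} = - \frac{14386}{\frac{85589}{2}} = \left(-14386\right) \frac{2}{85589} = - \frac{28772}{85589}$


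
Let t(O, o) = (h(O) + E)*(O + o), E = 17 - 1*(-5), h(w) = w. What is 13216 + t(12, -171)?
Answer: 7810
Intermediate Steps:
E = 22 (E = 17 + 5 = 22)
t(O, o) = (22 + O)*(O + o) (t(O, o) = (O + 22)*(O + o) = (22 + O)*(O + o))
13216 + t(12, -171) = 13216 + (12**2 + 22*12 + 22*(-171) + 12*(-171)) = 13216 + (144 + 264 - 3762 - 2052) = 13216 - 5406 = 7810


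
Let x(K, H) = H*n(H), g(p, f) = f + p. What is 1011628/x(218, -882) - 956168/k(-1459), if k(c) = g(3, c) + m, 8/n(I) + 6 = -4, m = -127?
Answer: 2845099081/1396206 ≈ 2037.7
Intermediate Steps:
n(I) = -⅘ (n(I) = 8/(-6 - 4) = 8/(-10) = 8*(-⅒) = -⅘)
x(K, H) = -4*H/5 (x(K, H) = H*(-⅘) = -4*H/5)
k(c) = -124 + c (k(c) = (c + 3) - 127 = (3 + c) - 127 = -124 + c)
1011628/x(218, -882) - 956168/k(-1459) = 1011628/((-⅘*(-882))) - 956168/(-124 - 1459) = 1011628/(3528/5) - 956168/(-1583) = 1011628*(5/3528) - 956168*(-1/1583) = 1264535/882 + 956168/1583 = 2845099081/1396206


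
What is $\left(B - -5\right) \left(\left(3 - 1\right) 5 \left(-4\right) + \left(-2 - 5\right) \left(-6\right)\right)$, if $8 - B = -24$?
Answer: $74$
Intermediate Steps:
$B = 32$ ($B = 8 - -24 = 8 + 24 = 32$)
$\left(B - -5\right) \left(\left(3 - 1\right) 5 \left(-4\right) + \left(-2 - 5\right) \left(-6\right)\right) = \left(32 - -5\right) \left(\left(3 - 1\right) 5 \left(-4\right) + \left(-2 - 5\right) \left(-6\right)\right) = \left(32 + 5\right) \left(\left(3 - 1\right) 5 \left(-4\right) - -42\right) = 37 \left(2 \cdot 5 \left(-4\right) + 42\right) = 37 \left(10 \left(-4\right) + 42\right) = 37 \left(-40 + 42\right) = 37 \cdot 2 = 74$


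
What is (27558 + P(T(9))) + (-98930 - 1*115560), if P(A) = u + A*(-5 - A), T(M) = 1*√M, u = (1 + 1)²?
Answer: -186952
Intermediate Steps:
u = 4 (u = 2² = 4)
T(M) = √M
P(A) = 4 + A*(-5 - A)
(27558 + P(T(9))) + (-98930 - 1*115560) = (27558 + (4 - (√9)² - 5*√9)) + (-98930 - 1*115560) = (27558 + (4 - 1*3² - 5*3)) + (-98930 - 115560) = (27558 + (4 - 1*9 - 15)) - 214490 = (27558 + (4 - 9 - 15)) - 214490 = (27558 - 20) - 214490 = 27538 - 214490 = -186952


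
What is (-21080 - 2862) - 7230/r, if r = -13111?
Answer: -313896332/13111 ≈ -23941.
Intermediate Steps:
(-21080 - 2862) - 7230/r = (-21080 - 2862) - 7230/(-13111) = -23942 - 7230*(-1/13111) = -23942 + 7230/13111 = -313896332/13111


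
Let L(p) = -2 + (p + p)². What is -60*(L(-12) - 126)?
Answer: -26880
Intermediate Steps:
L(p) = -2 + 4*p² (L(p) = -2 + (2*p)² = -2 + 4*p²)
-60*(L(-12) - 126) = -60*((-2 + 4*(-12)²) - 126) = -60*((-2 + 4*144) - 126) = -60*((-2 + 576) - 126) = -60*(574 - 126) = -60*448 = -26880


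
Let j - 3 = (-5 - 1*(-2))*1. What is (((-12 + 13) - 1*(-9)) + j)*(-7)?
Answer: -70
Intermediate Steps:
j = 0 (j = 3 + (-5 - 1*(-2))*1 = 3 + (-5 + 2)*1 = 3 - 3*1 = 3 - 3 = 0)
(((-12 + 13) - 1*(-9)) + j)*(-7) = (((-12 + 13) - 1*(-9)) + 0)*(-7) = ((1 + 9) + 0)*(-7) = (10 + 0)*(-7) = 10*(-7) = -70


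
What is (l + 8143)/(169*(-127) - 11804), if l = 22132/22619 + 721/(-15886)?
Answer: -2926322289715/11953679212878 ≈ -0.24481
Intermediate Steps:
l = 335280653/359325434 (l = 22132*(1/22619) + 721*(-1/15886) = 22132/22619 - 721/15886 = 335280653/359325434 ≈ 0.93308)
(l + 8143)/(169*(-127) - 11804) = (335280653/359325434 + 8143)/(169*(-127) - 11804) = 2926322289715/(359325434*(-21463 - 11804)) = (2926322289715/359325434)/(-33267) = (2926322289715/359325434)*(-1/33267) = -2926322289715/11953679212878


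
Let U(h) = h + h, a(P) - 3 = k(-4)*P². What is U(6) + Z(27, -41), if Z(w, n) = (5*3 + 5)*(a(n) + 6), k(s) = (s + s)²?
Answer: 2151872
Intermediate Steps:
k(s) = 4*s² (k(s) = (2*s)² = 4*s²)
a(P) = 3 + 64*P² (a(P) = 3 + (4*(-4)²)*P² = 3 + (4*16)*P² = 3 + 64*P²)
U(h) = 2*h
Z(w, n) = 180 + 1280*n² (Z(w, n) = (5*3 + 5)*((3 + 64*n²) + 6) = (15 + 5)*(9 + 64*n²) = 20*(9 + 64*n²) = 180 + 1280*n²)
U(6) + Z(27, -41) = 2*6 + (180 + 1280*(-41)²) = 12 + (180 + 1280*1681) = 12 + (180 + 2151680) = 12 + 2151860 = 2151872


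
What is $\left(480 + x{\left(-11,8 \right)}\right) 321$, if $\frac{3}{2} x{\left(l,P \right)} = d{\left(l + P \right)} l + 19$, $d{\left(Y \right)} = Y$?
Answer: $165208$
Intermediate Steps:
$x{\left(l,P \right)} = \frac{38}{3} + \frac{2 l \left(P + l\right)}{3}$ ($x{\left(l,P \right)} = \frac{2 \left(\left(l + P\right) l + 19\right)}{3} = \frac{2 \left(\left(P + l\right) l + 19\right)}{3} = \frac{2 \left(l \left(P + l\right) + 19\right)}{3} = \frac{2 \left(19 + l \left(P + l\right)\right)}{3} = \frac{38}{3} + \frac{2 l \left(P + l\right)}{3}$)
$\left(480 + x{\left(-11,8 \right)}\right) 321 = \left(480 + \left(\frac{38}{3} + \frac{2}{3} \left(-11\right) \left(8 - 11\right)\right)\right) 321 = \left(480 + \left(\frac{38}{3} + \frac{2}{3} \left(-11\right) \left(-3\right)\right)\right) 321 = \left(480 + \left(\frac{38}{3} + 22\right)\right) 321 = \left(480 + \frac{104}{3}\right) 321 = \frac{1544}{3} \cdot 321 = 165208$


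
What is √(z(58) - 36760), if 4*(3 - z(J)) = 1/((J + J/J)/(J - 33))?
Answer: 3*I*√56867327/118 ≈ 191.72*I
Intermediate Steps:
z(J) = 3 - (-33 + J)/(4*(1 + J)) (z(J) = 3 - (J - 33)/(J + J/J)/4 = 3 - (-33 + J)/(J + 1)/4 = 3 - (-33 + J)/(1 + J)/4 = 3 - (-33 + J)/(4*(1 + J)))
√(z(58) - 36760) = √((45 + 11*58)/(4*(1 + 58)) - 36760) = √((¼)*(45 + 638)/59 - 36760) = √((¼)*(1/59)*683 - 36760) = √(683/236 - 36760) = √(-8674677/236) = 3*I*√56867327/118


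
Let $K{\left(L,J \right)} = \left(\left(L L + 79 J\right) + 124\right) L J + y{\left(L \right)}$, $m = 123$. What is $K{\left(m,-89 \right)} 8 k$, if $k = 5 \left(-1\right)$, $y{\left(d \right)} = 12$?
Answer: $3600248880$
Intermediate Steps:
$k = -5$
$K{\left(L,J \right)} = 12 + J L \left(124 + L^{2} + 79 J\right)$ ($K{\left(L,J \right)} = \left(\left(L L + 79 J\right) + 124\right) L J + 12 = \left(\left(L^{2} + 79 J\right) + 124\right) L J + 12 = \left(124 + L^{2} + 79 J\right) L J + 12 = L \left(124 + L^{2} + 79 J\right) J + 12 = J L \left(124 + L^{2} + 79 J\right) + 12 = 12 + J L \left(124 + L^{2} + 79 J\right)$)
$K{\left(m,-89 \right)} 8 k = \left(12 - 89 \cdot 123^{3} + 79 \cdot 123 \left(-89\right)^{2} + 124 \left(-89\right) 123\right) 8 \left(-5\right) = \left(12 - 165617163 + 79 \cdot 123 \cdot 7921 - 1357428\right) \left(-40\right) = \left(12 - 165617163 + 76968357 - 1357428\right) \left(-40\right) = \left(-90006222\right) \left(-40\right) = 3600248880$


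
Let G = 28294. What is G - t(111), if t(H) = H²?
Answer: 15973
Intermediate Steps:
G - t(111) = 28294 - 1*111² = 28294 - 1*12321 = 28294 - 12321 = 15973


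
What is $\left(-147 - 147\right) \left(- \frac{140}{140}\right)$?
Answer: $294$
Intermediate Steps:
$\left(-147 - 147\right) \left(- \frac{140}{140}\right) = - 294 \left(\left(-140\right) \frac{1}{140}\right) = \left(-294\right) \left(-1\right) = 294$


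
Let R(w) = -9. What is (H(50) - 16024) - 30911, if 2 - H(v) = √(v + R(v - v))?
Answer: -46933 - √41 ≈ -46939.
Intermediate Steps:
H(v) = 2 - √(-9 + v) (H(v) = 2 - √(v - 9) = 2 - √(-9 + v))
(H(50) - 16024) - 30911 = ((2 - √(-9 + 50)) - 16024) - 30911 = ((2 - √41) - 16024) - 30911 = (-16022 - √41) - 30911 = -46933 - √41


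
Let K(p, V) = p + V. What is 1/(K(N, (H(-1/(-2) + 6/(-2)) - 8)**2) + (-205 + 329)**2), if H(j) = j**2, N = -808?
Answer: 16/233137 ≈ 6.8629e-5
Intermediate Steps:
K(p, V) = V + p
1/(K(N, (H(-1/(-2) + 6/(-2)) - 8)**2) + (-205 + 329)**2) = 1/((((-1/(-2) + 6/(-2))**2 - 8)**2 - 808) + (-205 + 329)**2) = 1/((((-1*(-1/2) + 6*(-1/2))**2 - 8)**2 - 808) + 124**2) = 1/((((1/2 - 3)**2 - 8)**2 - 808) + 15376) = 1/((((-5/2)**2 - 8)**2 - 808) + 15376) = 1/(((25/4 - 8)**2 - 808) + 15376) = 1/(((-7/4)**2 - 808) + 15376) = 1/((49/16 - 808) + 15376) = 1/(-12879/16 + 15376) = 1/(233137/16) = 16/233137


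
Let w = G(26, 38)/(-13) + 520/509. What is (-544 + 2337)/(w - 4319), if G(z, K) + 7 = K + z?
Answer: -11864281/28601076 ≈ -0.41482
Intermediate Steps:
G(z, K) = -7 + K + z (G(z, K) = -7 + (K + z) = -7 + K + z)
w = -22253/6617 (w = (-7 + 38 + 26)/(-13) + 520/509 = 57*(-1/13) + 520*(1/509) = -57/13 + 520/509 = -22253/6617 ≈ -3.3630)
(-544 + 2337)/(w - 4319) = (-544 + 2337)/(-22253/6617 - 4319) = 1793/(-28601076/6617) = 1793*(-6617/28601076) = -11864281/28601076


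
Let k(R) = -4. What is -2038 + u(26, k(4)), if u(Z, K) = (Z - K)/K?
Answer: -4091/2 ≈ -2045.5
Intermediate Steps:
u(Z, K) = (Z - K)/K
-2038 + u(26, k(4)) = -2038 + (26 - 1*(-4))/(-4) = -2038 - (26 + 4)/4 = -2038 - ¼*30 = -2038 - 15/2 = -4091/2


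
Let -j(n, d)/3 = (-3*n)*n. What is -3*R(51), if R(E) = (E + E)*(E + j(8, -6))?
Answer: -191862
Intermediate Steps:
j(n, d) = 9*n² (j(n, d) = -3*(-3*n)*n = -(-9)*n² = 9*n²)
R(E) = 2*E*(576 + E) (R(E) = (E + E)*(E + 9*8²) = (2*E)*(E + 9*64) = (2*E)*(E + 576) = (2*E)*(576 + E) = 2*E*(576 + E))
-3*R(51) = -6*51*(576 + 51) = -6*51*627 = -3*63954 = -191862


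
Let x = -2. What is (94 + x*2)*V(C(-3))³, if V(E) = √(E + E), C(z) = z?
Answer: -540*I*√6 ≈ -1322.7*I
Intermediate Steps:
V(E) = √2*√E (V(E) = √(2*E) = √2*√E)
(94 + x*2)*V(C(-3))³ = (94 - 2*2)*(√2*√(-3))³ = (94 - 4)*(√2*(I*√3))³ = 90*(I*√6)³ = 90*(-6*I*√6) = -540*I*√6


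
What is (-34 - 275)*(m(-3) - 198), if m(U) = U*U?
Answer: 58401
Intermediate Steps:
m(U) = U²
(-34 - 275)*(m(-3) - 198) = (-34 - 275)*((-3)² - 198) = -309*(9 - 198) = -309*(-189) = 58401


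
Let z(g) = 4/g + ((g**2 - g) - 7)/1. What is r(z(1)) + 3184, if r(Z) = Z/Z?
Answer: 3185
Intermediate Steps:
z(g) = -7 + g**2 - g + 4/g (z(g) = 4/g + (-7 + g**2 - g)*1 = 4/g + (-7 + g**2 - g) = -7 + g**2 - g + 4/g)
r(Z) = 1
r(z(1)) + 3184 = 1 + 3184 = 3185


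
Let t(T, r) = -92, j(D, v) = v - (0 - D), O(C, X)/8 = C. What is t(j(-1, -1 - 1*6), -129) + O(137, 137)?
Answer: 1004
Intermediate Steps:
O(C, X) = 8*C
j(D, v) = D + v (j(D, v) = v - (-1)*D = v + D = D + v)
t(j(-1, -1 - 1*6), -129) + O(137, 137) = -92 + 8*137 = -92 + 1096 = 1004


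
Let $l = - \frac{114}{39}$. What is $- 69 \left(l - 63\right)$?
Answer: $\frac{59133}{13} \approx 4548.7$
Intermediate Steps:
$l = - \frac{38}{13}$ ($l = \left(-114\right) \frac{1}{39} = - \frac{38}{13} \approx -2.9231$)
$- 69 \left(l - 63\right) = - 69 \left(- \frac{38}{13} - 63\right) = \left(-69\right) \left(- \frac{857}{13}\right) = \frac{59133}{13}$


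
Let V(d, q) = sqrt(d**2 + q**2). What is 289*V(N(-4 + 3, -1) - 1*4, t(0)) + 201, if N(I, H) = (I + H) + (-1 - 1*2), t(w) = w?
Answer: 2802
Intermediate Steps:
N(I, H) = -3 + H + I (N(I, H) = (H + I) + (-1 - 2) = (H + I) - 3 = -3 + H + I)
289*V(N(-4 + 3, -1) - 1*4, t(0)) + 201 = 289*sqrt(((-3 - 1 + (-4 + 3)) - 1*4)**2 + 0**2) + 201 = 289*sqrt(((-3 - 1 - 1) - 4)**2 + 0) + 201 = 289*sqrt((-5 - 4)**2 + 0) + 201 = 289*sqrt((-9)**2 + 0) + 201 = 289*sqrt(81 + 0) + 201 = 289*sqrt(81) + 201 = 289*9 + 201 = 2601 + 201 = 2802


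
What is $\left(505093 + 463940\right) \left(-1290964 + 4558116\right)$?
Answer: $3165978104016$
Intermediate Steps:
$\left(505093 + 463940\right) \left(-1290964 + 4558116\right) = 969033 \cdot 3267152 = 3165978104016$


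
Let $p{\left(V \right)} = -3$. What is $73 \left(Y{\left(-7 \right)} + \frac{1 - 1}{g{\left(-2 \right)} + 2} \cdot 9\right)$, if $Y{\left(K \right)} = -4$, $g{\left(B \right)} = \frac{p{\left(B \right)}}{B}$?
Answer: $-292$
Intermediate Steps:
$g{\left(B \right)} = - \frac{3}{B}$
$73 \left(Y{\left(-7 \right)} + \frac{1 - 1}{g{\left(-2 \right)} + 2} \cdot 9\right) = 73 \left(-4 + \frac{1 - 1}{- \frac{3}{-2} + 2} \cdot 9\right) = 73 \left(-4 + \frac{0}{\left(-3\right) \left(- \frac{1}{2}\right) + 2} \cdot 9\right) = 73 \left(-4 + \frac{0}{\frac{3}{2} + 2} \cdot 9\right) = 73 \left(-4 + \frac{0}{\frac{7}{2}} \cdot 9\right) = 73 \left(-4 + 0 \cdot \frac{2}{7} \cdot 9\right) = 73 \left(-4 + 0 \cdot 9\right) = 73 \left(-4 + 0\right) = 73 \left(-4\right) = -292$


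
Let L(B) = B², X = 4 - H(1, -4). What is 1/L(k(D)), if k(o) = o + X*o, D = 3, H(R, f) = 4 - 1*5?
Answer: 1/324 ≈ 0.0030864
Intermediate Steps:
H(R, f) = -1 (H(R, f) = 4 - 5 = -1)
X = 5 (X = 4 - 1*(-1) = 4 + 1 = 5)
k(o) = 6*o (k(o) = o + 5*o = 6*o)
1/L(k(D)) = 1/((6*3)²) = 1/(18²) = 1/324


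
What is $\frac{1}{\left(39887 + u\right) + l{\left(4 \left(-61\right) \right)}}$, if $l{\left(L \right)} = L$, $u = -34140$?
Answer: $\frac{1}{5503} \approx 0.00018172$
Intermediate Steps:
$\frac{1}{\left(39887 + u\right) + l{\left(4 \left(-61\right) \right)}} = \frac{1}{\left(39887 - 34140\right) + 4 \left(-61\right)} = \frac{1}{5747 - 244} = \frac{1}{5503}$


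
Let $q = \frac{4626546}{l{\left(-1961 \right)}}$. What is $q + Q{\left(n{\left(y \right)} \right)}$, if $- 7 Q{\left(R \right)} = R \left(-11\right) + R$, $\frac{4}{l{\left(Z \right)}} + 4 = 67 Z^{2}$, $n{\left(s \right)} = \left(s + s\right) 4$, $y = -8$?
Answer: $\frac{4172101948436353}{14} \approx 2.9801 \cdot 10^{14}$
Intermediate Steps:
$n{\left(s \right)} = 8 s$ ($n{\left(s \right)} = 2 s 4 = 8 s$)
$l{\left(Z \right)} = \frac{4}{-4 + 67 Z^{2}}$
$q = \frac{596014564062519}{2}$ ($q = \frac{4626546}{4 \frac{1}{-4 + 67 \left(-1961\right)^{2}}} = \frac{4626546}{4 \frac{1}{-4 + 67 \cdot 3845521}} = \frac{4626546}{4 \frac{1}{-4 + 257649907}} = \frac{4626546}{4 \cdot \frac{1}{257649903}} = \frac{4626546}{\frac{4}{257649903}} = 4626546 \cdot \frac{257649903}{4} = \frac{596014564062519}{2} \approx 2.9801 \cdot 10^{14}$)
$Q{\left(R \right)} = \frac{10 R}{7}$ ($Q{\left(R \right)} = - \frac{R \left(-11\right) + R}{7} = - \frac{- 11 R + R}{7} = - \frac{\left(-10\right) R}{7} = \frac{10 R}{7}$)
$q + Q{\left(n{\left(y \right)} \right)} = \frac{596014564062519}{2} + \frac{10 \cdot 8 \left(-8\right)}{7} = \frac{596014564062519}{2} + \frac{10}{7} \left(-64\right) = \frac{596014564062519}{2} - \frac{640}{7} = \frac{4172101948436353}{14}$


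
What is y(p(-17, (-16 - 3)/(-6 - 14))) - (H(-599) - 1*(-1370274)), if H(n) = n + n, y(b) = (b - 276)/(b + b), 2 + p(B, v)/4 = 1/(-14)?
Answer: -79405413/58 ≈ -1.3691e+6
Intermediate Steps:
p(B, v) = -58/7 (p(B, v) = -8 + 4/(-14) = -8 + 4*(-1/14) = -8 - 2/7 = -58/7)
y(b) = (-276 + b)/(2*b) (y(b) = (-276 + b)/((2*b)) = (-276 + b)*(1/(2*b)) = (-276 + b)/(2*b))
H(n) = 2*n
y(p(-17, (-16 - 3)/(-6 - 14))) - (H(-599) - 1*(-1370274)) = (-276 - 58/7)/(2*(-58/7)) - (2*(-599) - 1*(-1370274)) = (½)*(-7/58)*(-1990/7) - (-1198 + 1370274) = 995/58 - 1*1369076 = 995/58 - 1369076 = -79405413/58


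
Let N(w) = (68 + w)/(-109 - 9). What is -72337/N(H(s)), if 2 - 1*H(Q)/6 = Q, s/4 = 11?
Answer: -4267883/92 ≈ -46390.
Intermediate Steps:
s = 44 (s = 4*11 = 44)
H(Q) = 12 - 6*Q
N(w) = -34/59 - w/118 (N(w) = (68 + w)/(-118) = (68 + w)*(-1/118) = -34/59 - w/118)
-72337/N(H(s)) = -72337/(-34/59 - (12 - 6*44)/118) = -72337/(-34/59 - (12 - 264)/118) = -72337/(-34/59 - 1/118*(-252)) = -72337/(-34/59 + 126/59) = -72337/92/59 = -72337*59/92 = -4267883/92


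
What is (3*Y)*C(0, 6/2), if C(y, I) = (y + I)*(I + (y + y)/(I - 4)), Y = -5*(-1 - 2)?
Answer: 405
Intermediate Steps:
Y = 15 (Y = -5*(-3) = 15)
C(y, I) = (I + y)*(I + 2*y/(-4 + I)) (C(y, I) = (I + y)*(I + (2*y)/(-4 + I)) = (I + y)*(I + 2*y/(-4 + I)))
(3*Y)*C(0, 6/2) = (3*15)*(((6/2)³ - 4*(6/2)² + 2*0² + 0*(6/2)² - 2*6/2*0)/(-4 + 6/2)) = 45*(((6*(½))³ - 4*(6*(½))² + 2*0 + 0*(6*(½))² - 2*6*(½)*0)/(-4 + 6*(½))) = 45*((3³ - 4*3² + 0 + 0*3² - 2*3*0)/(-4 + 3)) = 45*((27 - 4*9 + 0 + 0*9 + 0)/(-1)) = 45*(-(27 - 36 + 0 + 0 + 0)) = 45*(-1*(-9)) = 45*9 = 405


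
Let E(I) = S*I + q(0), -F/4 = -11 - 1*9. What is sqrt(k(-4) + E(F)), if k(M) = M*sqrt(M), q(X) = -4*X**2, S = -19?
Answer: 2*sqrt(-380 - 2*I) ≈ 0.1026 - 38.987*I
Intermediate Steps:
F = 80 (F = -4*(-11 - 1*9) = -4*(-11 - 9) = -4*(-20) = 80)
k(M) = M**(3/2)
E(I) = -19*I (E(I) = -19*I - 4*0**2 = -19*I - 4*0 = -19*I + 0 = -19*I)
sqrt(k(-4) + E(F)) = sqrt((-4)**(3/2) - 19*80) = sqrt(-8*I - 1520) = sqrt(-1520 - 8*I)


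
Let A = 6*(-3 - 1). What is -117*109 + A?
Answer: -12777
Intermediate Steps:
A = -24 (A = 6*(-4) = -24)
-117*109 + A = -117*109 - 24 = -12753 - 24 = -12777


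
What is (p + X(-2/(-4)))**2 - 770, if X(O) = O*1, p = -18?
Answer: -1855/4 ≈ -463.75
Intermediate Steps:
X(O) = O
(p + X(-2/(-4)))**2 - 770 = (-18 - 2/(-4))**2 - 770 = (-18 - 2*(-1/4))**2 - 770 = (-18 + 1/2)**2 - 770 = (-35/2)**2 - 770 = 1225/4 - 770 = -1855/4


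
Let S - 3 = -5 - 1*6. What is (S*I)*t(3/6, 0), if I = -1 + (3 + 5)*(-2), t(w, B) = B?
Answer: 0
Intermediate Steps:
I = -17 (I = -1 + 8*(-2) = -1 - 16 = -17)
S = -8 (S = 3 + (-5 - 1*6) = 3 + (-5 - 6) = 3 - 11 = -8)
(S*I)*t(3/6, 0) = -8*(-17)*0 = 136*0 = 0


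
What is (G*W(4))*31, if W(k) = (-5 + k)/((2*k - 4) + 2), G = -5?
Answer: 155/6 ≈ 25.833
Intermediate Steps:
W(k) = (-5 + k)/(-2 + 2*k) (W(k) = (-5 + k)/((-4 + 2*k) + 2) = (-5 + k)/(-2 + 2*k))
(G*W(4))*31 = -5*(-5 + 4)/(2*(-1 + 4))*31 = -5*(-1)/(2*3)*31 = -5*(-⅙)*31 = (⅚)*31 = 155/6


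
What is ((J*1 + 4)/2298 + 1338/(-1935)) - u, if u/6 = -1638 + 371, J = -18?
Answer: 625929249/82345 ≈ 7601.3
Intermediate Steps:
u = -7602 (u = 6*(-1638 + 371) = 6*(-1267) = -7602)
((J*1 + 4)/2298 + 1338/(-1935)) - u = ((-18*1 + 4)/2298 + 1338/(-1935)) - 1*(-7602) = ((-18 + 4)*(1/2298) + 1338*(-1/1935)) + 7602 = (-14*1/2298 - 446/645) + 7602 = (-7/1149 - 446/645) + 7602 = -57441/82345 + 7602 = 625929249/82345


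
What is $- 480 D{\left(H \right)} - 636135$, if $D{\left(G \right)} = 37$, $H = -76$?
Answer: $-653895$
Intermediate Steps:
$- 480 D{\left(H \right)} - 636135 = \left(-480\right) 37 - 636135 = -17760 - 636135 = -653895$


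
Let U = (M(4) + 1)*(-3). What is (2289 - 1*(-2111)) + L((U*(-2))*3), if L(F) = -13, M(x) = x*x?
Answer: 4387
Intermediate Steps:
M(x) = x²
U = -51 (U = (4² + 1)*(-3) = (16 + 1)*(-3) = 17*(-3) = -51)
(2289 - 1*(-2111)) + L((U*(-2))*3) = (2289 - 1*(-2111)) - 13 = (2289 + 2111) - 13 = 4400 - 13 = 4387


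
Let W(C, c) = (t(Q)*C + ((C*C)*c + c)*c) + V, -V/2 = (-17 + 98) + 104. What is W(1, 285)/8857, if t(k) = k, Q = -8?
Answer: 162072/8857 ≈ 18.299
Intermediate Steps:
V = -370 (V = -2*((-17 + 98) + 104) = -2*(81 + 104) = -2*185 = -370)
W(C, c) = -370 - 8*C + c*(c + c*C²) (W(C, c) = (-8*C + ((C*C)*c + c)*c) - 370 = (-8*C + (C²*c + c)*c) - 370 = (-8*C + (c*C² + c)*c) - 370 = (-8*C + (c + c*C²)*c) - 370 = (-8*C + c*(c + c*C²)) - 370 = -370 - 8*C + c*(c + c*C²))
W(1, 285)/8857 = (-370 + 285² - 8*1 + 1²*285²)/8857 = (-370 + 81225 - 8 + 1*81225)*(1/8857) = (-370 + 81225 - 8 + 81225)*(1/8857) = 162072*(1/8857) = 162072/8857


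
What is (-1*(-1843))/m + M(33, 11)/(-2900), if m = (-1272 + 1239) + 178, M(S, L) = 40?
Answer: 1841/145 ≈ 12.697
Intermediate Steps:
m = 145 (m = -33 + 178 = 145)
(-1*(-1843))/m + M(33, 11)/(-2900) = -1*(-1843)/145 + 40/(-2900) = 1843*(1/145) + 40*(-1/2900) = 1843/145 - 2/145 = 1841/145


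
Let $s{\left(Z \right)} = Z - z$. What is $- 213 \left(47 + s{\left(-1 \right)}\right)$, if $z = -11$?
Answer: $-12141$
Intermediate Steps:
$s{\left(Z \right)} = 11 + Z$ ($s{\left(Z \right)} = Z - -11 = Z + 11 = 11 + Z$)
$- 213 \left(47 + s{\left(-1 \right)}\right) = - 213 \left(47 + \left(11 - 1\right)\right) = - 213 \left(47 + 10\right) = \left(-213\right) 57 = -12141$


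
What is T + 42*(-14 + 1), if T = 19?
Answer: -527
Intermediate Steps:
T + 42*(-14 + 1) = 19 + 42*(-14 + 1) = 19 + 42*(-13) = 19 - 546 = -527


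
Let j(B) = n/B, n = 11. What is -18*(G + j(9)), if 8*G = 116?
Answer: -283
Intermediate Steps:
G = 29/2 (G = (⅛)*116 = 29/2 ≈ 14.500)
j(B) = 11/B
-18*(G + j(9)) = -18*(29/2 + 11/9) = -18*283/18 = -283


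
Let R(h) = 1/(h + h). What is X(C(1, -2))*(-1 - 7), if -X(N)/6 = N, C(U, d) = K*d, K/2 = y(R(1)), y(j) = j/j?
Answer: -192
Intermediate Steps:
R(h) = 1/(2*h)
y(j) = 1
K = 2 (K = 2*1 = 2)
C(U, d) = 2*d
X(N) = -6*N
X(C(1, -2))*(-1 - 7) = (-12*(-2))*(-1 - 7) = -6*(-4)*(-8) = 24*(-8) = -192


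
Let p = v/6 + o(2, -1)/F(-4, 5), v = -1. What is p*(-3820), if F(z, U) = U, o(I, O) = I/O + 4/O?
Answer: 15662/3 ≈ 5220.7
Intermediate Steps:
o(I, O) = 4/O + I/O
p = -41/30 (p = -1/6 + ((4 + 2)/(-1))/5 = -1*⅙ - 1*6*(⅕) = -⅙ - 6*⅕ = -⅙ - 6/5 = -41/30 ≈ -1.3667)
p*(-3820) = -41/30*(-3820) = 15662/3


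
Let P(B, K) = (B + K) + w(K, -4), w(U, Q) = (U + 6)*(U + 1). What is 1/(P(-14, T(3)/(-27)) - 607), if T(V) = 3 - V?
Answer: -1/615 ≈ -0.0016260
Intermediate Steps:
w(U, Q) = (1 + U)*(6 + U) (w(U, Q) = (6 + U)*(1 + U) = (1 + U)*(6 + U))
P(B, K) = 6 + B + K**2 + 8*K (P(B, K) = (B + K) + (6 + K**2 + 7*K) = 6 + B + K**2 + 8*K)
1/(P(-14, T(3)/(-27)) - 607) = 1/((6 - 14 + ((3 - 1*3)/(-27))**2 + 8*((3 - 1*3)/(-27))) - 607) = 1/((6 - 14 + ((3 - 3)*(-1/27))**2 + 8*((3 - 3)*(-1/27))) - 607) = 1/((6 - 14 + (0*(-1/27))**2 + 8*(0*(-1/27))) - 607) = 1/((6 - 14 + 0**2 + 8*0) - 607) = 1/((6 - 14 + 0 + 0) - 607) = 1/(-8 - 607) = 1/(-615) = -1/615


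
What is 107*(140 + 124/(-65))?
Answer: 960432/65 ≈ 14776.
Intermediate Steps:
107*(140 + 124/(-65)) = 107*(140 + 124*(-1/65)) = 107*(140 - 124/65) = 107*(8976/65) = 960432/65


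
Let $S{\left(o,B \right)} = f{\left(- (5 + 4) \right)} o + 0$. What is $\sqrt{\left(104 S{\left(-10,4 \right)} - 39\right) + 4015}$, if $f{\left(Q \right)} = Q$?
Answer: $2 \sqrt{3334} \approx 115.48$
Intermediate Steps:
$S{\left(o,B \right)} = - 9 o$ ($S{\left(o,B \right)} = - (5 + 4) o + 0 = \left(-1\right) 9 o + 0 = - 9 o + 0 = - 9 o$)
$\sqrt{\left(104 S{\left(-10,4 \right)} - 39\right) + 4015} = \sqrt{\left(104 \left(\left(-9\right) \left(-10\right)\right) - 39\right) + 4015} = \sqrt{\left(104 \cdot 90 - 39\right) + 4015} = \sqrt{\left(9360 - 39\right) + 4015} = \sqrt{9321 + 4015} = \sqrt{13336} = 2 \sqrt{3334}$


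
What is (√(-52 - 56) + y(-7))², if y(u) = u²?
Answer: 2293 + 588*I*√3 ≈ 2293.0 + 1018.4*I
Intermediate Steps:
(√(-52 - 56) + y(-7))² = (√(-52 - 56) + (-7)²)² = (√(-108) + 49)² = (6*I*√3 + 49)² = (49 + 6*I*√3)²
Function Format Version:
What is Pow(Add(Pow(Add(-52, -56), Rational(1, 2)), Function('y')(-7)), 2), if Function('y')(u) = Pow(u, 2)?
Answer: Add(2293, Mul(588, I, Pow(3, Rational(1, 2)))) ≈ Add(2293.0, Mul(1018.4, I))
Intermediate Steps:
Pow(Add(Pow(Add(-52, -56), Rational(1, 2)), Function('y')(-7)), 2) = Pow(Add(Pow(Add(-52, -56), Rational(1, 2)), Pow(-7, 2)), 2) = Pow(Add(Pow(-108, Rational(1, 2)), 49), 2) = Pow(Add(Mul(6, I, Pow(3, Rational(1, 2))), 49), 2) = Pow(Add(49, Mul(6, I, Pow(3, Rational(1, 2)))), 2)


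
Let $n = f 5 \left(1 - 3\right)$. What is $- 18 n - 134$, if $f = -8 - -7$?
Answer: $-314$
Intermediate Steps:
$f = -1$ ($f = -8 + 7 = -1$)
$n = 10$ ($n = - 5 \left(1 - 3\right) = - 5 \left(-2\right) = \left(-1\right) \left(-10\right) = 10$)
$- 18 n - 134 = \left(-18\right) 10 - 134 = -180 - 134 = -314$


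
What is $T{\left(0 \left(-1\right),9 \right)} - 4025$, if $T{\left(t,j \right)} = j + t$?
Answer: $-4016$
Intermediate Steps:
$T{\left(0 \left(-1\right),9 \right)} - 4025 = \left(9 + 0 \left(-1\right)\right) - 4025 = \left(9 + 0\right) - 4025 = 9 - 4025 = -4016$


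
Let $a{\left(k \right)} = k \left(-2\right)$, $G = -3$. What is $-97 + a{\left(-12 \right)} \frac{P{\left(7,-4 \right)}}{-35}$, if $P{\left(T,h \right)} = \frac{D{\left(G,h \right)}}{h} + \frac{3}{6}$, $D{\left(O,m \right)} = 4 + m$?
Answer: $- \frac{3407}{35} \approx -97.343$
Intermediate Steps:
$P{\left(T,h \right)} = \frac{1}{2} + \frac{4 + h}{h}$ ($P{\left(T,h \right)} = \frac{4 + h}{h} + \frac{3}{6} = \frac{4 + h}{h} + 3 \cdot \frac{1}{6} = \frac{4 + h}{h} + \frac{1}{2} = \frac{1}{2} + \frac{4 + h}{h}$)
$a{\left(k \right)} = - 2 k$
$-97 + a{\left(-12 \right)} \frac{P{\left(7,-4 \right)}}{-35} = -97 + \left(-2\right) \left(-12\right) \frac{\frac{3}{2} + \frac{4}{-4}}{-35} = -97 + 24 \left(\frac{3}{2} + 4 \left(- \frac{1}{4}\right)\right) \left(- \frac{1}{35}\right) = -97 + 24 \left(\frac{3}{2} - 1\right) \left(- \frac{1}{35}\right) = -97 + 24 \cdot \frac{1}{2} \left(- \frac{1}{35}\right) = -97 + 24 \left(- \frac{1}{70}\right) = -97 - \frac{12}{35} = - \frac{3407}{35}$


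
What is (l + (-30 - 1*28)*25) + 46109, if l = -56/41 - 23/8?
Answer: 14646761/328 ≈ 44655.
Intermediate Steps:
l = -1391/328 (l = -56*1/41 - 23*⅛ = -56/41 - 23/8 = -1391/328 ≈ -4.2409)
(l + (-30 - 1*28)*25) + 46109 = (-1391/328 + (-30 - 1*28)*25) + 46109 = (-1391/328 + (-30 - 28)*25) + 46109 = (-1391/328 - 58*25) + 46109 = (-1391/328 - 1450) + 46109 = -476991/328 + 46109 = 14646761/328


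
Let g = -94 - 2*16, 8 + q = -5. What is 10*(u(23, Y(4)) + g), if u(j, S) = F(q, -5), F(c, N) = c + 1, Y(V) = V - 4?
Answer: -1380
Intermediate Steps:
q = -13 (q = -8 - 5 = -13)
Y(V) = -4 + V
F(c, N) = 1 + c
u(j, S) = -12 (u(j, S) = 1 - 13 = -12)
g = -126 (g = -94 - 1*32 = -94 - 32 = -126)
10*(u(23, Y(4)) + g) = 10*(-12 - 126) = 10*(-138) = -1380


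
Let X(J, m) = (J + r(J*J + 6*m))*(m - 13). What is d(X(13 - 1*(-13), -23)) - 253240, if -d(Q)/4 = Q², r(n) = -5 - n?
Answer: -1385879416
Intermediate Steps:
X(J, m) = (-13 + m)*(-5 + J - J² - 6*m) (X(J, m) = (J + (-5 - (J*J + 6*m)))*(m - 13) = (J + (-5 - (J² + 6*m)))*(-13 + m) = (J + (-5 + (-J² - 6*m)))*(-13 + m) = (J + (-5 - J² - 6*m))*(-13 + m) = (-5 + J - J² - 6*m)*(-13 + m) = (-13 + m)*(-5 + J - J² - 6*m))
d(Q) = -4*Q²
d(X(13 - 1*(-13), -23)) - 253240 = -4*(65 - 13*(13 - 1*(-13)) + 13*(13 - 1*(-13))² + 78*(-23) + (13 - 1*(-13))*(-23) - 1*(-23)*(5 + (13 - 1*(-13))² + 6*(-23)))² - 253240 = -4*(65 - 13*(13 + 13) + 13*(13 + 13)² - 1794 + (13 + 13)*(-23) - 1*(-23)*(5 + (13 + 13)² - 138))² - 253240 = -4*(65 - 13*26 + 13*26² - 1794 + 26*(-23) - 1*(-23)*(5 + 26² - 138))² - 253240 = -4*(65 - 338 + 13*676 - 1794 - 598 - 1*(-23)*(5 + 676 - 138))² - 253240 = -4*(65 - 338 + 8788 - 1794 - 598 - 1*(-23)*543)² - 253240 = -4*(65 - 338 + 8788 - 1794 - 598 + 12489)² - 253240 = -4*18612² - 253240 = -4*346406544 - 253240 = -1385626176 - 253240 = -1385879416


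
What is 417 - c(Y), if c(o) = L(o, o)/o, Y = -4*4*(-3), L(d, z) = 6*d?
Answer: 411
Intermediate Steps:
Y = 48 (Y = -16*(-3) = 48)
c(o) = 6 (c(o) = (6*o)/o = 6)
417 - c(Y) = 417 - 1*6 = 417 - 6 = 411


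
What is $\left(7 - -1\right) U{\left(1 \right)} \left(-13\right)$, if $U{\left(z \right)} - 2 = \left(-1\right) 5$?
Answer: $312$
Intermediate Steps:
$U{\left(z \right)} = -3$ ($U{\left(z \right)} = 2 - 5 = -3$)
$\left(7 - -1\right) U{\left(1 \right)} \left(-13\right) = \left(7 - -1\right) \left(-3\right) \left(-13\right) = \left(7 + 1\right) \left(-3\right) \left(-13\right) = 8 \left(-3\right) \left(-13\right) = \left(-24\right) \left(-13\right) = 312$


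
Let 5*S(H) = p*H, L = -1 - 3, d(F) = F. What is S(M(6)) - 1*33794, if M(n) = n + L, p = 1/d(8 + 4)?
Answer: -1013819/30 ≈ -33794.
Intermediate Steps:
L = -4
p = 1/12 (p = 1/(8 + 4) = 1/12 ≈ 0.083333)
M(n) = -4 + n (M(n) = n - 4 = -4 + n)
S(H) = H/60 (S(H) = (H/12)/5 = H/60)
S(M(6)) - 1*33794 = (-4 + 6)/60 - 1*33794 = (1/60)*2 - 33794 = 1/30 - 33794 = -1013819/30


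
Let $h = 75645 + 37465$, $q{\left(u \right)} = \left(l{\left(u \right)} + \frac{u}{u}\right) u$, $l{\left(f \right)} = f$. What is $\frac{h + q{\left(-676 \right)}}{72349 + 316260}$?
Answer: $\frac{569410}{388609} \approx 1.4653$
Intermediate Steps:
$q{\left(u \right)} = u \left(1 + u\right)$ ($q{\left(u \right)} = \left(u + \frac{u}{u}\right) u = \left(u + 1\right) u = \left(1 + u\right) u = u \left(1 + u\right)$)
$h = 113110$
$\frac{h + q{\left(-676 \right)}}{72349 + 316260} = \frac{113110 - 676 \left(1 - 676\right)}{72349 + 316260} = \frac{113110 - -456300}{388609} = \left(113110 + 456300\right) \frac{1}{388609} = 569410 \cdot \frac{1}{388609} = \frac{569410}{388609}$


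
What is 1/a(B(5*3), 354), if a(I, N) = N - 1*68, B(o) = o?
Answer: 1/286 ≈ 0.0034965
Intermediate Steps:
a(I, N) = -68 + N (a(I, N) = N - 68 = -68 + N)
1/a(B(5*3), 354) = 1/(-68 + 354) = 1/286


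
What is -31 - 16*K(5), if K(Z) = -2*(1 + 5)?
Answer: 161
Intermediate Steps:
K(Z) = -12 (K(Z) = -2*6 = -12)
-31 - 16*K(5) = -31 - 16*(-12) = -31 + 192 = 161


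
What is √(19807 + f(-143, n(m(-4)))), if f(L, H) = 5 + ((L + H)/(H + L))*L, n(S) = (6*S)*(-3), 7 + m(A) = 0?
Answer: √19669 ≈ 140.25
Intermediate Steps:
m(A) = -7 (m(A) = -7 + 0 = -7)
n(S) = -18*S
f(L, H) = 5 + L (f(L, H) = 5 + ((H + L)/(H + L))*L = 5 + 1*L = 5 + L)
√(19807 + f(-143, n(m(-4)))) = √(19807 + (5 - 143)) = √(19807 - 138) = √19669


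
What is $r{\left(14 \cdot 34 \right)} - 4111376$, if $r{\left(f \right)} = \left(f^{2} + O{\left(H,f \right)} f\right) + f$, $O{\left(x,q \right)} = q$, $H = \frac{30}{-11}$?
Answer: $-3657748$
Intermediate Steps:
$H = - \frac{30}{11}$ ($H = 30 \left(- \frac{1}{11}\right) = - \frac{30}{11} \approx -2.7273$)
$r{\left(f \right)} = f + 2 f^{2}$ ($r{\left(f \right)} = \left(f^{2} + f f\right) + f = \left(f^{2} + f^{2}\right) + f = 2 f^{2} + f = f + 2 f^{2}$)
$r{\left(14 \cdot 34 \right)} - 4111376 = 14 \cdot 34 \left(1 + 2 \cdot 14 \cdot 34\right) - 4111376 = 476 \left(1 + 2 \cdot 476\right) - 4111376 = 476 \left(1 + 952\right) - 4111376 = 476 \cdot 953 - 4111376 = 453628 - 4111376 = -3657748$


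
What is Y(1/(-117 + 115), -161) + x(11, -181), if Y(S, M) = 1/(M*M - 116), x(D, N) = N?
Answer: -4670704/25805 ≈ -181.00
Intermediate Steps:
Y(S, M) = 1/(-116 + M²) (Y(S, M) = 1/(M² - 116) = 1/(-116 + M²))
Y(1/(-117 + 115), -161) + x(11, -181) = 1/(-116 + (-161)²) - 181 = 1/(-116 + 25921) - 181 = 1/25805 - 181 = -4670704/25805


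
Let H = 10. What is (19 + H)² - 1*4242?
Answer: -3401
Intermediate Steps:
(19 + H)² - 1*4242 = (19 + 10)² - 1*4242 = 29² - 4242 = 841 - 4242 = -3401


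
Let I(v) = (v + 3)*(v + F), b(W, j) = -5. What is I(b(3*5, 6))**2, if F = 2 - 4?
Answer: 196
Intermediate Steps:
F = -2
I(v) = (-2 + v)*(3 + v) (I(v) = (v + 3)*(v - 2) = (3 + v)*(-2 + v) = (-2 + v)*(3 + v))
I(b(3*5, 6))**2 = (-6 - 5 + (-5)**2)**2 = (-6 - 5 + 25)**2 = 14**2 = 196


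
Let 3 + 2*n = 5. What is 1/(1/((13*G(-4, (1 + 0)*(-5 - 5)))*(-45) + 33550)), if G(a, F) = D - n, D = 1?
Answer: 33550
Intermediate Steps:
n = 1 (n = -3/2 + (1/2)*5 = -3/2 + 5/2 = 1)
G(a, F) = 0 (G(a, F) = 1 - 1*1 = 1 - 1 = 0)
1/(1/((13*G(-4, (1 + 0)*(-5 - 5)))*(-45) + 33550)) = 1/(1/((13*0)*(-45) + 33550)) = 1/(1/(0*(-45) + 33550)) = 1/(1/(0 + 33550)) = 1/(1/33550) = 33550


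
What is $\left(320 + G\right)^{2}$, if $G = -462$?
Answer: $20164$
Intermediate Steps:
$\left(320 + G\right)^{2} = \left(320 - 462\right)^{2} = \left(-142\right)^{2} = 20164$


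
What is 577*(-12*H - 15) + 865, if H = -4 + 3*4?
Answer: -63182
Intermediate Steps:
H = 8 (H = -4 + 12 = 8)
577*(-12*H - 15) + 865 = 577*(-12*8 - 15) + 865 = 577*(-96 - 15) + 865 = 577*(-111) + 865 = -64047 + 865 = -63182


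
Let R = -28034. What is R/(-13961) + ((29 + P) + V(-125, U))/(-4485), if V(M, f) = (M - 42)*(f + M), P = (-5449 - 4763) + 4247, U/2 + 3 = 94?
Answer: 2969563/544479 ≈ 5.4539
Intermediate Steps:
U = 182 (U = -6 + 2*94 = -6 + 188 = 182)
P = -5965 (P = -10212 + 4247 = -5965)
V(M, f) = (-42 + M)*(M + f)
R/(-13961) + ((29 + P) + V(-125, U))/(-4485) = -28034/(-13961) + ((29 - 5965) + ((-125)**2 - 42*(-125) - 42*182 - 125*182))/(-4485) = -28034*(-1/13961) + (-5936 + (15625 + 5250 - 7644 - 22750))*(-1/4485) = 28034/13961 + (-5936 - 9519)*(-1/4485) = 28034/13961 - 15455*(-1/4485) = 28034/13961 + 3091/897 = 2969563/544479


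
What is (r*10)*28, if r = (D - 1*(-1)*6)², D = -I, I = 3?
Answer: 2520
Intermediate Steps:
D = -3 (D = -1*3 = -3)
r = 9 (r = (-3 - 1*(-1)*6)² = (-3 + 1*6)² = (-3 + 6)² = 3² = 9)
(r*10)*28 = (9*10)*28 = 90*28 = 2520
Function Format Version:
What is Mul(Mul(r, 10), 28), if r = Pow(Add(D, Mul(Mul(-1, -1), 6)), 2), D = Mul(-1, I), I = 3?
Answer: 2520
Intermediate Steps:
D = -3 (D = Mul(-1, 3) = -3)
r = 9 (r = Pow(Add(-3, Mul(Mul(-1, -1), 6)), 2) = Pow(Add(-3, Mul(1, 6)), 2) = Pow(Add(-3, 6), 2) = Pow(3, 2) = 9)
Mul(Mul(r, 10), 28) = Mul(Mul(9, 10), 28) = Mul(90, 28) = 2520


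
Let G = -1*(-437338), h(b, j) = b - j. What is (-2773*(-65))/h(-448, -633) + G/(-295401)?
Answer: 10632729143/10929837 ≈ 972.82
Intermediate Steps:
G = 437338
(-2773*(-65))/h(-448, -633) + G/(-295401) = (-2773*(-65))/(-448 - 1*(-633)) + 437338/(-295401) = 180245/(-448 + 633) + 437338*(-1/295401) = 180245/185 - 437338/295401 = 180245*(1/185) - 437338/295401 = 36049/37 - 437338/295401 = 10632729143/10929837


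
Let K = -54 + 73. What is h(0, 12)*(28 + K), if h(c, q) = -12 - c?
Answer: -564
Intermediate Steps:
K = 19
h(0, 12)*(28 + K) = (-12 - 1*0)*(28 + 19) = (-12 + 0)*47 = -12*47 = -564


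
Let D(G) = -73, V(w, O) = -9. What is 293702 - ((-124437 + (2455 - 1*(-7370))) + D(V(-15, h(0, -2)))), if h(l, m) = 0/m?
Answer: 408387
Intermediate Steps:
h(l, m) = 0
293702 - ((-124437 + (2455 - 1*(-7370))) + D(V(-15, h(0, -2)))) = 293702 - ((-124437 + (2455 - 1*(-7370))) - 73) = 293702 - ((-124437 + (2455 + 7370)) - 73) = 293702 - ((-124437 + 9825) - 73) = 293702 - (-114612 - 73) = 293702 - 1*(-114685) = 293702 + 114685 = 408387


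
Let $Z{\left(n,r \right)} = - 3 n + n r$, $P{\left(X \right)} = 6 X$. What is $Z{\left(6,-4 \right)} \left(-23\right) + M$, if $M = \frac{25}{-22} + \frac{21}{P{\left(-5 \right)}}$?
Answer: $\frac{53029}{55} \approx 964.16$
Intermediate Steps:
$M = - \frac{101}{55}$ ($M = \frac{25}{-22} + \frac{21}{6 \left(-5\right)} = 25 \left(- \frac{1}{22}\right) + \frac{21}{-30} = - \frac{25}{22} + 21 \left(- \frac{1}{30}\right) = - \frac{25}{22} - \frac{7}{10} = - \frac{101}{55} \approx -1.8364$)
$Z{\left(6,-4 \right)} \left(-23\right) + M = 6 \left(-3 - 4\right) \left(-23\right) - \frac{101}{55} = 6 \left(-7\right) \left(-23\right) - \frac{101}{55} = \left(-42\right) \left(-23\right) - \frac{101}{55} = 966 - \frac{101}{55} = \frac{53029}{55}$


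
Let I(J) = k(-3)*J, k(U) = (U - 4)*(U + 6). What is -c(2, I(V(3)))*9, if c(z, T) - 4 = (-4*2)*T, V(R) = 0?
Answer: -36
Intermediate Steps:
k(U) = (-4 + U)*(6 + U)
I(J) = -21*J (I(J) = (-24 + (-3)**2 + 2*(-3))*J = (-24 + 9 - 6)*J = -21*J)
c(z, T) = 4 - 8*T (c(z, T) = 4 + (-4*2)*T = 4 - 8*T)
-c(2, I(V(3)))*9 = -(4 - (-168)*0)*9 = -(4 - 8*0)*9 = -(4 + 0)*9 = -1*4*9 = -4*9 = -36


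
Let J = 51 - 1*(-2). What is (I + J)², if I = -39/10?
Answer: 241081/100 ≈ 2410.8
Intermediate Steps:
I = -39/10 (I = -39*⅒ = -39/10 ≈ -3.9000)
J = 53 (J = 51 + 2 = 53)
(I + J)² = (-39/10 + 53)² = (491/10)² = 241081/100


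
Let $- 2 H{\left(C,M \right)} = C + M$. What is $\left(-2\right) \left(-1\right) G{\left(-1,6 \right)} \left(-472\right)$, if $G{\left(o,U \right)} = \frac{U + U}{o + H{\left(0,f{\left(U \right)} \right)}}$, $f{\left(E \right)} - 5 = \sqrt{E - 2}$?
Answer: $\frac{7552}{3} \approx 2517.3$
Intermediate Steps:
$f{\left(E \right)} = 5 + \sqrt{-2 + E}$ ($f{\left(E \right)} = 5 + \sqrt{E - 2} = 5 + \sqrt{-2 + E}$)
$H{\left(C,M \right)} = - \frac{C}{2} - \frac{M}{2}$ ($H{\left(C,M \right)} = - \frac{C + M}{2} = - \frac{C}{2} - \frac{M}{2}$)
$G{\left(o,U \right)} = \frac{2 U}{- \frac{5}{2} + o - \frac{\sqrt{-2 + U}}{2}}$ ($G{\left(o,U \right)} = \frac{U + U}{o - \frac{5 + \sqrt{-2 + U}}{2}} = \frac{2 U}{o + \left(0 - \left(\frac{5}{2} + \frac{\sqrt{-2 + U}}{2}\right)\right)} = \frac{2 U}{o - \left(\frac{5}{2} + \frac{\sqrt{-2 + U}}{2}\right)} = \frac{2 U}{- \frac{5}{2} + o - \frac{\sqrt{-2 + U}}{2}}$)
$\left(-2\right) \left(-1\right) G{\left(-1,6 \right)} \left(-472\right) = \left(-2\right) \left(-1\right) 4 \cdot 6 \frac{1}{-5 - \sqrt{-2 + 6} + 2 \left(-1\right)} \left(-472\right) = 2 \cdot 4 \cdot 6 \frac{1}{-5 - \sqrt{4} - 2} \left(-472\right) = 2 \cdot 4 \cdot 6 \frac{1}{-5 - 2 - 2} \left(-472\right) = 2 \cdot 4 \cdot 6 \frac{1}{-9} \left(-472\right) = 2 \cdot 4 \cdot 6 \left(- \frac{1}{9}\right) \left(-472\right) = 2 \left(- \frac{8}{3}\right) \left(-472\right) = \left(- \frac{16}{3}\right) \left(-472\right) = \frac{7552}{3}$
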